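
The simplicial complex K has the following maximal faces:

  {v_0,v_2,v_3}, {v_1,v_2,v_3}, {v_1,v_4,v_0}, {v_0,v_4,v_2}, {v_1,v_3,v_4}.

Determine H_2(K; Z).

H_2 = 0.

Take the total order v_0 < v_1 < v_2 < v_3 < v_4 on the vertex set. Then K (dimension 2) consists of the simplices:

  0-simplices (5): [v_0], [v_1], [v_2], [v_3], [v_4]
  1-simplices (10): [v_0,v_1], [v_0,v_2], [v_0,v_3], [v_0,v_4], [v_1,v_2], [v_1,v_3], [v_1,v_4], [v_2,v_3], [v_2,v_4], [v_3,v_4]
  2-simplices (5): [v_0,v_1,v_4], [v_0,v_2,v_3], [v_0,v_2,v_4], [v_1,v_2,v_3], [v_1,v_3,v_4]

so the chain groups are C_0 ≅ Z^5, C_1 ≅ Z^10, C_2 ≅ Z^5.

∂_1: C_1 → C_0 sends each edge [p,q] (with p < q) to q − p. For instance
  ∂[v_1,v_2] = [v_2] − [v_1].
As a 5×10 matrix over Z this has rank 4, with invariant factors (1,1,1,1).

Boundary ∂_2: C_2 → C_1 maps a triangle to the signed sum of its edges. For instance
  ∂[v_0,v_1,v_4] = [v_1,v_4] − [v_0,v_4] + [v_0,v_1],
  ∂[v_1,v_3,v_4] = [v_3,v_4] − [v_1,v_4] + [v_1,v_3].
As a 10×5 matrix over Z this has rank 5, with invariant factors (1,1,1,1,1).

Computing H_k = (kernel of ∂_k) / (image of ∂_{k+1}):

  H_2: rank ker ∂_2 − rank ∂_3 = (5 − 5) − 0 = 0, and there is no ∂_3, so H_2 = 0.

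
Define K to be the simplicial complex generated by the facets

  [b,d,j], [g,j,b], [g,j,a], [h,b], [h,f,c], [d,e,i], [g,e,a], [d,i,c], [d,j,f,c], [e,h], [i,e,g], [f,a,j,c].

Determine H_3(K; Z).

Order the vertices as a < b < c < d < e < f < g < h < i < j. Listing each simplex with vertices in this order, K has dimension 3 with simplices:

  0-simplices (10): a, b, c, d, e, f, g, h, i, j
  1-simplices (25): ac, ae, af, ag, aj, bd, bg, bh, bj, cd, cf, ch, ci, cj, de, df, di, dj, eg, eh, ei, fh, fj, gi, gj
  2-simplices (15): acf, acj, aeg, afj, agj, bdj, bgj, cdf, cdi, cdj, cfh, cfj, dei, dfj, egi
  3-simplices (2): acfj, cdfj

giving chain groups C_0 ≅ Z^10, C_1 ≅ Z^25, C_2 ≅ Z^15, C_3 ≅ Z^2.

∂_1: C_1 → C_0 maps an edge to its endpoints' difference, ∂[p,q] = q − p.
The 10×25 boundary matrix has rank 9 and Smith normal form diag(1,1,1,1,1,1,1,1,1).

Boundary ∂_2: C_2 → C_1 maps a triangle to the signed sum of its edges. For instance
  ∂cdi = di − ci + cd,
  ∂cfh = fh − ch + cf.
This gives a 25×15 integer matrix of rank 13; reducing to Smith normal form yields diagonal entries (1,1,1,1,1,1,1,1,1,1,1,1,1).

The boundary map ∂_3: C_3 → C_2 sends each 3-simplex σ to the alternating sum Σ_i (−1)^i (σ with its i-th vertex removed). For instance
  ∂cdfj = dfj − cfj + cdj − cdf,
  ∂acfj = cfj − afj + acj − acf.
As a 15×2 matrix over Z this has rank 2, with invariant factors (1,1).

Now H_k = ker ∂_k / im ∂_{k+1}, so:

  H_3: rank ker ∂_3 − rank ∂_4 = (2 − 2) − 0 = 0, and there is no ∂_4, so H_3 ≅ 0.

H_3 ≅ 0.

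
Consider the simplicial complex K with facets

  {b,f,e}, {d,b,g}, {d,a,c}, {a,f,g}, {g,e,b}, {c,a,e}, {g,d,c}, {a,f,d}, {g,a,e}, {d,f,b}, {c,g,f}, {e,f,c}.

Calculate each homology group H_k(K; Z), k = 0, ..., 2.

H_0 = Z,  H_1 = Z/2,  H_2 = 0.

Take the total order a < b < c < d < e < f < g on the vertex set. Then K (dimension 2) consists of the simplices:

  0-simplices (7): a, b, c, d, e, f, g
  1-simplices (18): ac, ad, ae, af, ag, bd, be, bf, bg, cd, ce, cf, cg, df, dg, ef, eg, fg
  2-simplices (12): acd, ace, adf, aeg, afg, bdf, bdg, bef, beg, cdg, cef, cfg

so the chain groups are C_0 ≅ Z^7, C_1 ≅ Z^18, C_2 ≅ Z^12.

Boundary ∂_1: C_1 → C_0 is given by ∂[p,q] = [q] − [p]. For instance
  ∂ae = e − a.
This gives a 7×18 integer matrix of rank 6; reducing to Smith normal form yields diagonal entries (1,1,1,1,1,1).

The boundary map ∂_2: C_2 → C_1 sends each 2-simplex [p,q,r] to [q,r] − [p,r] + [p,q]. For instance
  ∂ace = ce − ae + ac,
  ∂cfg = fg − cg + cf.
This gives a 18×12 integer matrix of rank 12; reducing to Smith normal form yields diagonal entries (1,1,1,1,1,1,1,1,1,1,1,2).

Computing H_k = (kernel of ∂_k) / (image of ∂_{k+1}):

  H_0: rank C_0 − rank ∂_1 = 7 − 6 = 1, and the invariant factors of ∂_1 are all 1, so H_0 = Z.
  H_1: rank ker ∂_1 − rank ∂_2 = (18 − 6) − 12 = 0, and ∂_2 has invariant factor 2 > 1, so H_1 = Z/2.
  H_2: rank ker ∂_2 − rank ∂_3 = (12 − 12) − 0 = 0, and there is no ∂_3, so H_2 = 0.

As a check, the Euler characteristic is 7 − 18 + 12 = 1, which agrees with 1 − 0 + 0 = 1.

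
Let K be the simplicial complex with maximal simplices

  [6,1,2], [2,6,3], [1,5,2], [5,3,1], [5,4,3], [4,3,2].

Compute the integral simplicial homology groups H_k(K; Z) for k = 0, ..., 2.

Take the total order 1 < 2 < 3 < 4 < 5 < 6 on the vertex set. Then K (dimension 2) consists of the simplices:

  0-simplices (6): [1], [2], [3], [4], [5], [6]
  1-simplices (12): [1,2], [1,3], [1,5], [1,6], [2,3], [2,4], [2,5], [2,6], [3,4], [3,5], [3,6], [4,5]
  2-simplices (6): [1,2,5], [1,2,6], [1,3,5], [2,3,4], [2,3,6], [3,4,5]

Hence C_0 ≅ Z^6, C_1 ≅ Z^12, C_2 ≅ Z^6.

The boundary map ∂_1: C_1 → C_0 sends each edge [p,q] (with p < q) to q − p. For instance
  ∂[2,6] = [6] − [2].
The resulting 6×12 matrix has rank 5, and its Smith normal form has invariant factors (1,1,1,1,1).

∂_2: C_2 → C_1 acts by ∂[p,q,r] = [q,r] − [p,r] + [p,q]. For instance
  ∂[2,3,4] = [3,4] − [2,4] + [2,3],
  ∂[1,2,6] = [2,6] − [1,6] + [1,2].
As a 12×6 matrix over Z this has rank 6, with invariant factors (1,1,1,1,1,1).

Computing H_k = (kernel of ∂_k) / (image of ∂_{k+1}):

  H_0: rank C_0 − rank ∂_1 = 6 − 5 = 1, and the invariant factors of ∂_1 are all 1, so H_0 ≅ Z.
  H_1: rank ker ∂_1 − rank ∂_2 = (12 − 5) − 6 = 1, and the invariant factors of ∂_2 are all 1, so H_1 ≅ Z.
  H_2: rank ker ∂_2 − rank ∂_3 = (6 − 6) − 0 = 0, and there is no ∂_3, so H_2 ≅ 0.

As a check, the Euler characteristic is 6 − 12 + 6 = 0, which agrees with 1 − 1 + 0 = 0.

H_0 = Z,  H_1 = Z,  H_2 = 0.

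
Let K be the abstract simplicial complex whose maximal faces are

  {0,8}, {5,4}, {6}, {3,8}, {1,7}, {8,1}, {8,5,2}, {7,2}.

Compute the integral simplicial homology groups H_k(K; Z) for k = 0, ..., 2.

We work with the vertex ordering 0 < 1 < 2 < 3 < 4 < 5 < 6 < 7 < 8. The simplices of K, each written with vertices in increasing order, are:

  0-simplices (9): [0], [1], [2], [3], [4], [5], [6], [7], [8]
  1-simplices (9): [0,8], [1,7], [1,8], [2,5], [2,7], [2,8], [3,8], [4,5], [5,8]
  2-simplices (1): [2,5,8]

Hence C_0 ≅ Z^9, C_1 ≅ Z^9, C_2 ≅ Z^1.

∂_1: C_1 → C_0 maps an edge to its endpoints' difference, ∂[p,q] = q − p. For instance
  ∂[1,8] = [8] − [1].
The resulting 9×9 matrix has rank 7, and its Smith normal form has invariant factors (1,1,1,1,1,1,1).

Boundary ∂_2: C_2 → C_1 sends each 2-simplex [p,q,r] to [q,r] − [p,r] + [p,q]. For instance
  ∂[2,5,8] = [5,8] − [2,8] + [2,5].
The resulting 9×1 matrix has rank 1, and its Smith normal form has invariant factors (1).

Computing H_k = (kernel of ∂_k) / (image of ∂_{k+1}):

  H_0: rank C_0 − rank ∂_1 = 9 − 7 = 2, and the invariant factors of ∂_1 are all 1, so H_0 ≅ Z^2.
  H_1: rank ker ∂_1 − rank ∂_2 = (9 − 7) − 1 = 1, and the invariant factors of ∂_2 are all 1, so H_1 ≅ Z.
  H_2: rank ker ∂_2 − rank ∂_3 = (1 − 1) − 0 = 0, and there is no ∂_3, so H_2 ≅ 0.

H_0 = Z^2,  H_1 = Z,  H_2 = 0.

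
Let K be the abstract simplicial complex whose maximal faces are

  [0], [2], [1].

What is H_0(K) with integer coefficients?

Take the total order 0 < 1 < 2 on the vertex set. Then K (dimension 0) consists of the simplices:

  0-simplices (3): [0], [1], [2]

Hence C_0 ≅ Z^3.

Computing H_k = (kernel of ∂_k) / (image of ∂_{k+1}):

  H_0: rank C_0 − rank ∂_1 = 3 − 0 = 3, and there is no ∂_1, so H_0 = Z^3.

H_0 ≅ Z^3.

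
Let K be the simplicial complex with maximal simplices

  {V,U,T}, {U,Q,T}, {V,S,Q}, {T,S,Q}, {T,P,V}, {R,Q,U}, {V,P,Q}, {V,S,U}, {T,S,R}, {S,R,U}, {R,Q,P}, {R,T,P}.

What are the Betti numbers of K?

Order the vertices as P < Q < R < S < T < U < V. Listing each simplex with vertices in this order, K has dimension 2 with simplices:

  0-simplices (7): P, Q, R, S, T, U, V
  1-simplices (18): PQ, PR, PT, PV, QR, QS, QT, QU, QV, RS, RT, RU, ST, SU, SV, TU, TV, UV
  2-simplices (12): PQR, PQV, PRT, PTV, QRU, QST, QSV, QTU, RST, RSU, SUV, TUV

so the chain groups are C_0 ≅ Z^7, C_1 ≅ Z^18, C_2 ≅ Z^12.

Boundary ∂_1: C_1 → C_0 maps an edge to its endpoints' difference, ∂[p,q] = q − p. For instance
  ∂PV = V − P.
This gives a 7×18 integer matrix of rank 6; reducing to Smith normal form yields diagonal entries (1,1,1,1,1,1).

∂_2: C_2 → C_1 maps a triangle to the signed sum of its edges. For instance
  ∂PRT = RT − PT + PR,
  ∂RSU = SU − RU + RS.
As a 18×12 matrix over Z this has rank 12, with invariant factors (1,1,1,1,1,1,1,1,1,1,1,2).

Reading off H_k = ker ∂_k / im ∂_{k+1}:

  H_0: rank C_0 − rank ∂_1 = 7 − 6 = 1, and the invariant factors of ∂_1 are all 1, so H_0 ≅ Z.
  H_1: rank ker ∂_1 − rank ∂_2 = (18 − 6) − 12 = 0, and ∂_2 has invariant factor 2 > 1, so H_1 ≅ Z_2.
  H_2: rank ker ∂_2 − rank ∂_3 = (12 − 12) − 0 = 0, and there is no ∂_3, so H_2 ≅ 0.

As a check, the Euler characteristic is 7 − 18 + 12 = 1, which agrees with 1 − 0 + 0 = 1.

Hence the Betti numbers are b_0 = 1, b_1 = 0, b_2 = 0.

b_0 = 1, b_1 = 0, b_2 = 0.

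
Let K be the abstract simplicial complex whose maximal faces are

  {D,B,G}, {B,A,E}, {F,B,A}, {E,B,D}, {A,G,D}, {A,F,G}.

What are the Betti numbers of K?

b_0 = 1, b_1 = 1, b_2 = 0.

Fix the vertex order A < B < D < E < F < G and write every simplex with vertices in increasing order. Then dim K = 2 and the simplices of K are:

  0-simplices (6): A, B, D, E, F, G
  1-simplices (12): AB, AD, AE, AF, AG, BD, BE, BF, BG, DE, DG, FG
  2-simplices (6): ABE, ABF, ADG, AFG, BDE, BDG

Hence C_0 ≅ Z^6, C_1 ≅ Z^12, C_2 ≅ Z^6.

∂_1: C_1 → C_0 sends each edge [p,q] (with p < q) to q − p.
The resulting 6×12 matrix has rank 5, and its Smith normal form has invariant factors (1,1,1,1,1).

Boundary ∂_2: C_2 → C_1 acts by ∂[p,q,r] = [q,r] − [p,r] + [p,q]. For instance
  ∂BDE = DE − BE + BD,
  ∂ABF = BF − AF + AB.
As a 12×6 matrix over Z this has rank 6, with invariant factors (1,1,1,1,1,1).

Now H_k = ker ∂_k / im ∂_{k+1}, so:

  H_0: rank C_0 − rank ∂_1 = 6 − 5 = 1, and the invariant factors of ∂_1 are all 1, so H_0 ≅ Z.
  H_1: rank ker ∂_1 − rank ∂_2 = (12 − 5) − 6 = 1, and the invariant factors of ∂_2 are all 1, so H_1 ≅ Z.
  H_2: rank ker ∂_2 − rank ∂_3 = (6 − 6) − 0 = 0, and there is no ∂_3, so H_2 ≅ 0.

(K is a triangulation of the cylinder S^1 x I.)

Hence the Betti numbers are b_0 = 1, b_1 = 1, b_2 = 0.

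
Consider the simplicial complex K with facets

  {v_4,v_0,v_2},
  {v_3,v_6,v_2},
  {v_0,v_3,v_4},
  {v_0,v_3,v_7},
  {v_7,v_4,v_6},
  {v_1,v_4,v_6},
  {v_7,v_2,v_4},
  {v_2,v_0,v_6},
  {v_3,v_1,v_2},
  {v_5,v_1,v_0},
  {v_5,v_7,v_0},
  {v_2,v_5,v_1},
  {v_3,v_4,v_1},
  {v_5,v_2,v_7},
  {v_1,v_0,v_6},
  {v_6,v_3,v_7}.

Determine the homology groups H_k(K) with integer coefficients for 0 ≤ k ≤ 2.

H_0 ≅ Z,  H_1 ≅ Z^2,  H_2 ≅ Z.

We work with the vertex ordering v_0 < v_1 < v_2 < v_3 < v_4 < v_5 < v_6 < v_7. The simplices of K, each written with vertices in increasing order, are:

  0-simplices (8): [v_0], [v_1], [v_2], [v_3], [v_4], [v_5], [v_6], [v_7]
  1-simplices (24): (24 of them)
  2-simplices (16): (16 of them)

so the chain groups are C_0 ≅ Z^8, C_1 ≅ Z^24, C_2 ≅ Z^16.

∂_1: C_1 → C_0 sends each edge [p,q] (with p < q) to q − p. For instance
  ∂[v_5,v_7] = [v_7] − [v_5].
The 8×24 boundary matrix has rank 7 and Smith normal form diag(1,1,1,1,1,1,1).

∂_2: C_2 → C_1 acts by ∂[p,q,r] = [q,r] − [p,r] + [p,q]. For instance
  ∂[v_2,v_5,v_7] = [v_5,v_7] − [v_2,v_7] + [v_2,v_5],
  ∂[v_0,v_3,v_4] = [v_3,v_4] − [v_0,v_4] + [v_0,v_3].
The resulting 24×16 matrix has rank 15, and its Smith normal form has invariant factors (1,1,1,1,1,1,1,1,1,1,1,1,1,1,1).

From H_k ≅ ker(∂_k) / im(∂_{k+1}) we obtain:

  H_0: rank C_0 − rank ∂_1 = 8 − 7 = 1, and the invariant factors of ∂_1 are all 1, so H_0 ≅ Z.
  H_1: rank ker ∂_1 − rank ∂_2 = (24 − 7) − 15 = 2, and the invariant factors of ∂_2 are all 1, so H_1 ≅ Z^2.
  H_2: rank ker ∂_2 − rank ∂_3 = (16 − 15) − 0 = 1, and there is no ∂_3, so H_2 ≅ Z.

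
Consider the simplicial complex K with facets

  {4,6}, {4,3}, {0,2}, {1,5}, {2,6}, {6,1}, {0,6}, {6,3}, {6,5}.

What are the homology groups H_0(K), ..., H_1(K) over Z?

Order the vertices as 0 < 1 < 2 < 3 < 4 < 5 < 6. Listing each simplex with vertices in this order, K has dimension 1 with simplices:

  0-simplices (7): [0], [1], [2], [3], [4], [5], [6]
  1-simplices (9): [0,2], [0,6], [1,5], [1,6], [2,6], [3,4], [3,6], [4,6], [5,6]

Hence C_0 ≅ Z^7, C_1 ≅ Z^9.

Boundary ∂_1: C_1 → C_0 maps an edge to its endpoints' difference, ∂[p,q] = q − p. For instance
  ∂[5,6] = [6] − [5].
As a 7×9 matrix over Z this has rank 6, with invariant factors (1,1,1,1,1,1).

Reading off H_k = ker ∂_k / im ∂_{k+1}:

  H_0: rank C_0 − rank ∂_1 = 7 − 6 = 1, and the invariant factors of ∂_1 are all 1, so H_0 ≅ Z.
  H_1: rank ker ∂_1 − rank ∂_2 = (9 − 6) − 0 = 3, and there is no ∂_2, so H_1 ≅ Z^3.

As a check, the Euler characteristic is 7 − 9 = -2, which agrees with 1 − 3 = -2.
(K is a triangulation of a wedge of 3 circles.)

H_0 = Z,  H_1 = Z^3.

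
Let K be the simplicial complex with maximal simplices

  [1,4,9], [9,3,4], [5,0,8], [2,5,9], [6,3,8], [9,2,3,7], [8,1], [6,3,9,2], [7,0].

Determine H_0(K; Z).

We work with the vertex ordering 0 < 1 < 2 < 3 < 4 < 5 < 6 < 7 < 8 < 9. The simplices of K, each written with vertices in increasing order, are:

  0-simplices (10): [0], [1], [2], [3], [4], [5], [6], [7], [8], [9]
  1-simplices (22): [0,5], [0,7], [0,8], [1,4], [1,8], [1,9], [2,3], [2,5], [2,6], [2,7], [2,9], [3,4], [3,6], [3,7], [3,8], [3,9], [4,9], [5,8], [5,9], [6,8], [6,9], [7,9]
  2-simplices (12): [0,5,8], [1,4,9], [2,3,6], [2,3,7], [2,3,9], [2,5,9], [2,6,9], [2,7,9], [3,4,9], [3,6,8], [3,6,9], [3,7,9]
  3-simplices (2): [2,3,6,9], [2,3,7,9]

giving chain groups C_0 ≅ Z^10, C_1 ≅ Z^22, C_2 ≅ Z^12, C_3 ≅ Z^2.

Boundary ∂_1: C_1 → C_0 is given by ∂[p,q] = [q] − [p]. For instance
  ∂[4,9] = [9] − [4].
As a 10×22 matrix over Z this has rank 9, with invariant factors (1,1,1,1,1,1,1,1,1).

The boundary map ∂_2: C_2 → C_1 sends each 2-simplex [p,q,r] to [q,r] − [p,r] + [p,q]. For instance
  ∂[3,4,9] = [4,9] − [3,9] + [3,4],
  ∂[2,7,9] = [7,9] − [2,9] + [2,7].
As a 22×12 matrix over Z this has rank 10, with invariant factors (1,1,1,1,1,1,1,1,1,1).

Boundary ∂_3: C_3 → C_2 sends each 3-simplex σ to the alternating sum Σ_i (−1)^i (σ with its i-th vertex removed). For instance
  ∂[2,3,6,9] = [3,6,9] − [2,6,9] + [2,3,9] − [2,3,6],
  ∂[2,3,7,9] = [3,7,9] − [2,7,9] + [2,3,9] − [2,3,7].
This gives a 12×2 integer matrix of rank 2; reducing to Smith normal form yields diagonal entries (1,1).

From H_k ≅ ker(∂_k) / im(∂_{k+1}) we obtain:

  H_0: rank C_0 − rank ∂_1 = 10 − 9 = 1, and the invariant factors of ∂_1 are all 1, so H_0 ≅ Z.

H_0 = Z.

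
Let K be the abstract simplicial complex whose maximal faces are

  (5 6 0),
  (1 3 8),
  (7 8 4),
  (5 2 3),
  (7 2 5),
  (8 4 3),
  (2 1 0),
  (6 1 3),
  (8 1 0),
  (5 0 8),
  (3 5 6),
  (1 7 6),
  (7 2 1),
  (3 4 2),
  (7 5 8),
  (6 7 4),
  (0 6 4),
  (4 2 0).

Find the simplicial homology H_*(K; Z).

Order the vertices as 0 < 1 < 2 < 3 < 4 < 5 < 6 < 7 < 8. Listing each simplex with vertices in this order, K has dimension 2 with simplices:

  0-simplices (9): [0], [1], [2], [3], [4], [5], [6], [7], [8]
  1-simplices (27): (27 of them)
  2-simplices (18): [0,1,2], [0,1,8], [0,2,4], [0,4,6], [0,5,6], [0,5,8], [1,2,7], [1,3,6], [1,3,8], [1,6,7], [2,3,4], [2,3,5], [2,5,7], [3,4,8], [3,5,6], [4,6,7], [4,7,8], [5,7,8]

so the chain groups are C_0 ≅ Z^9, C_1 ≅ Z^27, C_2 ≅ Z^18.

Boundary ∂_1: C_1 → C_0 sends each edge [p,q] (with p < q) to q − p.
The 9×27 boundary matrix has rank 8 and Smith normal form diag(1,1,1,1,1,1,1,1).

∂_2: C_2 → C_1 sends each 2-simplex [p,q,r] to [q,r] − [p,r] + [p,q]. For instance
  ∂[1,3,6] = [3,6] − [1,6] + [1,3],
  ∂[3,4,8] = [4,8] − [3,8] + [3,4].
As a 27×18 matrix over Z this has rank 17, with invariant factors (1,1,1,1,1,1,1,1,1,1,1,1,1,1,1,1,1).

Reading off H_k = ker ∂_k / im ∂_{k+1}:

  H_0: rank C_0 − rank ∂_1 = 9 − 8 = 1, and the invariant factors of ∂_1 are all 1, so H_0 ≅ Z.
  H_1: rank ker ∂_1 − rank ∂_2 = (27 − 8) − 17 = 2, and the invariant factors of ∂_2 are all 1, so H_1 ≅ Z^2.
  H_2: rank ker ∂_2 − rank ∂_3 = (18 − 17) − 0 = 1, and there is no ∂_3, so H_2 ≅ Z.

As a check, the Euler characteristic is 9 − 27 + 18 = 0, which agrees with 1 − 2 + 1 = 0.

H_0 ≅ Z,  H_1 ≅ Z^2,  H_2 ≅ Z.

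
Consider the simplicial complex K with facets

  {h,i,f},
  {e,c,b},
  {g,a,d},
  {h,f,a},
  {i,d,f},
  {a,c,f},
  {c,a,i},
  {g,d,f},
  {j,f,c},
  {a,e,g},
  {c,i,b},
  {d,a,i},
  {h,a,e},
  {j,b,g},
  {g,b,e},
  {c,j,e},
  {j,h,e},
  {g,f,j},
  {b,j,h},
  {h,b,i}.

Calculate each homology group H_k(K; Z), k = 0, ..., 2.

We work with the vertex ordering a < b < c < d < e < f < g < h < i < j. The simplices of K, each written with vertices in increasing order, are:

  0-simplices (10): a, b, c, d, e, f, g, h, i, j
  1-simplices (30): ac, ad, ae, af, ag, ah, ai, bc, be, bg, bh, bi, bj, ce, cf, ci, cj, df, dg, di, eg, eh, ej, fg, fh, fi, fj, gj, hi, hj
  2-simplices (20): acf, aci, adg, adi, aeg, aeh, afh, bce, bci, beg, bgj, bhi, bhj, cej, cfj, dfg, dfi, ehj, fgj, fhi

so the chain groups are C_0 ≅ Z^10, C_1 ≅ Z^30, C_2 ≅ Z^20.

The boundary map ∂_1: C_1 → C_0 is given by ∂[p,q] = [q] − [p]. For instance
  ∂af = f − a.
The resulting 10×30 matrix has rank 9, and its Smith normal form has invariant factors (1,1,1,1,1,1,1,1,1).

The boundary map ∂_2: C_2 → C_1 acts by ∂[p,q,r] = [q,r] − [p,r] + [p,q]. For instance
  ∂ehj = hj − ej + eh,
  ∂aeg = eg − ag + ae.
As a 30×20 matrix over Z this has rank 20, with invariant factors (1,1,1,1,1,1,1,1,1,1,1,1,1,1,1,1,1,1,1,2).

Reading off H_k = ker ∂_k / im ∂_{k+1}:

  H_0: rank C_0 − rank ∂_1 = 10 − 9 = 1, and the invariant factors of ∂_1 are all 1, so H_0 = Z.
  H_1: rank ker ∂_1 − rank ∂_2 = (30 − 9) − 20 = 1, and ∂_2 has invariant factor 2 > 1, so H_1 = Z × Z/2.
  H_2: rank ker ∂_2 − rank ∂_3 = (20 − 20) − 0 = 0, and there is no ∂_3, so H_2 = 0.

(K is a triangulation of the Klein bottle.)

H_0 = Z,  H_1 = Z × Z/2,  H_2 = 0.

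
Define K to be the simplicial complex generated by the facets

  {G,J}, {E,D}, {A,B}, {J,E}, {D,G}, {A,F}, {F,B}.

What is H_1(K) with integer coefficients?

H_1 ≅ Z^2.

We work with the vertex ordering A < B < D < E < F < G < J. The simplices of K, each written with vertices in increasing order, are:

  0-simplices (7): A, B, D, E, F, G, J
  1-simplices (7): AB, AF, BF, DE, DG, EJ, GJ

so the chain groups are C_0 ≅ Z^7, C_1 ≅ Z^7.

∂_1: C_1 → C_0 maps an edge to its endpoints' difference, ∂[p,q] = q − p. For instance
  ∂BF = F − B.
The resulting 7×7 matrix has rank 5, and its Smith normal form has invariant factors (1,1,1,1,1).

Reading off H_k = ker ∂_k / im ∂_{k+1}:

  H_1: rank ker ∂_1 − rank ∂_2 = (7 − 5) − 0 = 2, and there is no ∂_2, so H_1 = Z^2.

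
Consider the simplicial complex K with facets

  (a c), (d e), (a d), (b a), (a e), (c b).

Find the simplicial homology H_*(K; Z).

Order the vertices as a < b < c < d < e. Listing each simplex with vertices in this order, K has dimension 1 with simplices:

  0-simplices (5): a, b, c, d, e
  1-simplices (6): ab, ac, ad, ae, bc, de

Hence C_0 ≅ Z^5, C_1 ≅ Z^6.

The boundary map ∂_1: C_1 → C_0 maps an edge to its endpoints' difference, ∂[p,q] = q − p.
As a 5×6 matrix over Z this has rank 4, with invariant factors (1,1,1,1).

From H_k ≅ ker(∂_k) / im(∂_{k+1}) we obtain:

  H_0: rank C_0 − rank ∂_1 = 5 − 4 = 1, and the invariant factors of ∂_1 are all 1, so H_0 = Z.
  H_1: rank ker ∂_1 − rank ∂_2 = (6 − 4) − 0 = 2, and there is no ∂_2, so H_1 = Z^2.

H_0 = Z,  H_1 = Z^2.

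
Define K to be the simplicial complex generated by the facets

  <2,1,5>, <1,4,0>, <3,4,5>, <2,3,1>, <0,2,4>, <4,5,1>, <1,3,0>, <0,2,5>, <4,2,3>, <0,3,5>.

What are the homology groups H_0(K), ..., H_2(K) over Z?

H_0 ≅ Z,  H_1 ≅ Z/2Z,  H_2 = 0.

Fix the vertex order 0 < 1 < 2 < 3 < 4 < 5 and write every simplex with vertices in increasing order. Then dim K = 2 and the simplices of K are:

  0-simplices (6): [0], [1], [2], [3], [4], [5]
  1-simplices (15): [0,1], [0,2], [0,3], [0,4], [0,5], [1,2], [1,3], [1,4], [1,5], [2,3], [2,4], [2,5], [3,4], [3,5], [4,5]
  2-simplices (10): [0,1,3], [0,1,4], [0,2,4], [0,2,5], [0,3,5], [1,2,3], [1,2,5], [1,4,5], [2,3,4], [3,4,5]

giving chain groups C_0 ≅ Z^6, C_1 ≅ Z^15, C_2 ≅ Z^10.

The boundary map ∂_1: C_1 → C_0 maps an edge to its endpoints' difference, ∂[p,q] = q − p.
The resulting 6×15 matrix has rank 5, and its Smith normal form has invariant factors (1,1,1,1,1).

The boundary map ∂_2: C_2 → C_1 acts by ∂[p,q,r] = [q,r] − [p,r] + [p,q]. For instance
  ∂[3,4,5] = [4,5] − [3,5] + [3,4],
  ∂[0,2,4] = [2,4] − [0,4] + [0,2].
As a 15×10 matrix over Z this has rank 10, with invariant factors (1,1,1,1,1,1,1,1,1,2).

Computing H_k = (kernel of ∂_k) / (image of ∂_{k+1}):

  H_0: rank C_0 − rank ∂_1 = 6 − 5 = 1, and the invariant factors of ∂_1 are all 1, so H_0 ≅ Z.
  H_1: rank ker ∂_1 − rank ∂_2 = (15 − 5) − 10 = 0, and ∂_2 has invariant factor 2 > 1, so H_1 ≅ Z/2Z.
  H_2: rank ker ∂_2 − rank ∂_3 = (10 − 10) − 0 = 0, and there is no ∂_3, so H_2 ≅ 0.

As a check, the Euler characteristic is 6 − 15 + 10 = 1, which agrees with 1 − 0 + 0 = 1.
(K is a triangulation of the real projective plane RP^2.)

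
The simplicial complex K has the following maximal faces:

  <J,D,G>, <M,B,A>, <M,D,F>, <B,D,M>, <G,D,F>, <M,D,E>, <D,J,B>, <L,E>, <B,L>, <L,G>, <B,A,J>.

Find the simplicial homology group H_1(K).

H_1 ≅ Z^2.

Fix the vertex order A < B < D < E < F < G < J < L < M and write every simplex with vertices in increasing order. Then dim K = 2 and the simplices of K are:

  0-simplices (9): A, B, D, E, F, G, J, L, M
  1-simplices (18): AB, AJ, AM, BD, BJ, BL, BM, DE, DF, DG, DJ, DM, EL, EM, FG, FM, GJ, GL
  2-simplices (8): ABJ, ABM, BDJ, BDM, DEM, DFG, DFM, DGJ

so the chain groups are C_0 ≅ Z^9, C_1 ≅ Z^18, C_2 ≅ Z^8.

Boundary ∂_1: C_1 → C_0 sends each edge [p,q] (with p < q) to q − p. For instance
  ∂GL = L − G.
As a 9×18 matrix over Z this has rank 8, with invariant factors (1,1,1,1,1,1,1,1).

∂_2: C_2 → C_1 maps a triangle to the signed sum of its edges. For instance
  ∂BDM = DM − BM + BD,
  ∂DEM = EM − DM + DE.
The resulting 18×8 matrix has rank 8, and its Smith normal form has invariant factors (1,1,1,1,1,1,1,1).

From H_k ≅ ker(∂_k) / im(∂_{k+1}) we obtain:

  H_1: rank ker ∂_1 − rank ∂_2 = (18 − 8) − 8 = 2, and the invariant factors of ∂_2 are all 1, so H_1 ≅ Z^2.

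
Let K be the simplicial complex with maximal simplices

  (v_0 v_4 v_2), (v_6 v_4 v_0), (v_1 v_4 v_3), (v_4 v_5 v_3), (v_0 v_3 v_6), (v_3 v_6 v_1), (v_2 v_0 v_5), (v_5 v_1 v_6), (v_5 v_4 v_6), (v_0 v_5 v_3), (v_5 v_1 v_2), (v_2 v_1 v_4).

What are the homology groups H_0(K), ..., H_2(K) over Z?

Fix the vertex order v_0 < v_1 < v_2 < v_3 < v_4 < v_5 < v_6 and write every simplex with vertices in increasing order. Then dim K = 2 and the simplices of K are:

  0-simplices (7): [v_0], [v_1], [v_2], [v_3], [v_4], [v_5], [v_6]
  1-simplices (18): (18 of them)
  2-simplices (12): (12 of them)

so the chain groups are C_0 ≅ Z^7, C_1 ≅ Z^18, C_2 ≅ Z^12.

∂_1: C_1 → C_0 sends each edge [p,q] (with p < q) to q − p. For instance
  ∂[v_4,v_5] = [v_5] − [v_4].
This gives a 7×18 integer matrix of rank 6; reducing to Smith normal form yields diagonal entries (1,1,1,1,1,1).

∂_2: C_2 → C_1 maps a triangle to the signed sum of its edges. For instance
  ∂[v_1,v_3,v_6] = [v_3,v_6] − [v_1,v_6] + [v_1,v_3],
  ∂[v_0,v_4,v_6] = [v_4,v_6] − [v_0,v_6] + [v_0,v_4].
This gives a 18×12 integer matrix of rank 12; reducing to Smith normal form yields diagonal entries (1,1,1,1,1,1,1,1,1,1,1,2).

Now H_k = ker ∂_k / im ∂_{k+1}, so:

  H_0: rank C_0 − rank ∂_1 = 7 − 6 = 1, and the invariant factors of ∂_1 are all 1, so H_0 = Z.
  H_1: rank ker ∂_1 − rank ∂_2 = (18 − 6) − 12 = 0, and ∂_2 has invariant factor 2 > 1, so H_1 = Z/2.
  H_2: rank ker ∂_2 − rank ∂_3 = (12 − 12) − 0 = 0, and there is no ∂_3, so H_2 = 0.

H_0 ≅ Z,  H_1 ≅ Z/2,  H_2 = 0.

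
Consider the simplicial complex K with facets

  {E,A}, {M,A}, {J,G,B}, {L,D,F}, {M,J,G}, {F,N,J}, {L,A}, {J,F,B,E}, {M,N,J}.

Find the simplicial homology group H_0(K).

Fix the vertex order A < B < D < E < F < G < J < L < M < N and write every simplex with vertices in increasing order. Then dim K = 3 and the simplices of K are:

  0-simplices (10): A, B, D, E, F, G, J, L, M, N
  1-simplices (19): AE, AL, AM, BE, BF, BG, BJ, DF, DL, EF, EJ, FJ, FL, FN, GJ, GM, JM, JN, MN
  2-simplices (9): BEF, BEJ, BFJ, BGJ, DFL, EFJ, FJN, GJM, JMN
  3-simplices (1): BEFJ

Hence C_0 ≅ Z^10, C_1 ≅ Z^19, C_2 ≅ Z^9, C_3 ≅ Z^1.

Boundary ∂_1: C_1 → C_0 is given by ∂[p,q] = [q] − [p]. For instance
  ∂FN = N − F.
As a 10×19 matrix over Z this has rank 9, with invariant factors (1,1,1,1,1,1,1,1,1).

Boundary ∂_2: C_2 → C_1 maps a triangle to the signed sum of its edges. For instance
  ∂JMN = MN − JN + JM,
  ∂BEF = EF − BF + BE.
The resulting 19×9 matrix has rank 8, and its Smith normal form has invariant factors (1,1,1,1,1,1,1,1).

∂_3: C_3 → C_2 sends each 3-simplex σ to the alternating sum Σ_i (−1)^i (σ with its i-th vertex removed). For instance
  ∂BEFJ = EFJ − BFJ + BEJ − BEF.
As a 9×1 matrix over Z this has rank 1, with invariant factors (1).

Now H_k = ker ∂_k / im ∂_{k+1}, so:

  H_0: rank C_0 − rank ∂_1 = 10 − 9 = 1, and the invariant factors of ∂_1 are all 1, so H_0 = Z.

H_0 = Z.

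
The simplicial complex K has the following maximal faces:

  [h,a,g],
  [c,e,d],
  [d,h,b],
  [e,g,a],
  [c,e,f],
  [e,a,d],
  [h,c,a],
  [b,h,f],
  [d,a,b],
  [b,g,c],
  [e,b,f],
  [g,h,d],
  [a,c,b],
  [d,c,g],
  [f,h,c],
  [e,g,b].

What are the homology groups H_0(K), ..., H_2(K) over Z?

H_0 ≅ Z,  H_1 ≅ Z^2,  H_2 ≅ Z.

Order the vertices as a < b < c < d < e < f < g < h. Listing each simplex with vertices in this order, K has dimension 2 with simplices:

  0-simplices (8): a, b, c, d, e, f, g, h
  1-simplices (24): ab, ac, ad, ae, ag, ah, bc, bd, be, bf, bg, bh, cd, ce, cf, cg, ch, de, dg, dh, ef, eg, fh, gh
  2-simplices (16): abc, abd, ach, ade, aeg, agh, bcg, bdh, bef, beg, bfh, cde, cdg, cef, cfh, dgh

so the chain groups are C_0 ≅ Z^8, C_1 ≅ Z^24, C_2 ≅ Z^16.

Boundary ∂_1: C_1 → C_0 maps an edge to its endpoints' difference, ∂[p,q] = q − p.
This gives a 8×24 integer matrix of rank 7; reducing to Smith normal form yields diagonal entries (1,1,1,1,1,1,1).

Boundary ∂_2: C_2 → C_1 acts by ∂[p,q,r] = [q,r] − [p,r] + [p,q]. For instance
  ∂ach = ch − ah + ac,
  ∂bcg = cg − bg + bc.
The resulting 24×16 matrix has rank 15, and its Smith normal form has invariant factors (1,1,1,1,1,1,1,1,1,1,1,1,1,1,1).

Now H_k = ker ∂_k / im ∂_{k+1}, so:

  H_0: rank C_0 − rank ∂_1 = 8 − 7 = 1, and the invariant factors of ∂_1 are all 1, so H_0 ≅ Z.
  H_1: rank ker ∂_1 − rank ∂_2 = (24 − 7) − 15 = 2, and the invariant factors of ∂_2 are all 1, so H_1 ≅ Z^2.
  H_2: rank ker ∂_2 − rank ∂_3 = (16 − 15) − 0 = 1, and there is no ∂_3, so H_2 ≅ Z.

As a check, the Euler characteristic is 8 − 24 + 16 = 0, which agrees with 1 − 2 + 1 = 0.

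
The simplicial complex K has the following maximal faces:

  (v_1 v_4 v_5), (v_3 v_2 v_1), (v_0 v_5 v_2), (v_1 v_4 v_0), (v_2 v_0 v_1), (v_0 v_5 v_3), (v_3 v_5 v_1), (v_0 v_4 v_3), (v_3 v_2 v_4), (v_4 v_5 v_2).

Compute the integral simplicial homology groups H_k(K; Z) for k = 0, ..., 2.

H_0 ≅ Z,  H_1 ≅ Z/2,  H_2 = 0.

Order the vertices as v_0 < v_1 < v_2 < v_3 < v_4 < v_5. Listing each simplex with vertices in this order, K has dimension 2 with simplices:

  0-simplices (6): [v_0], [v_1], [v_2], [v_3], [v_4], [v_5]
  1-simplices (15): (15 of them)
  2-simplices (10): [v_0,v_1,v_2], [v_0,v_1,v_4], [v_0,v_2,v_5], [v_0,v_3,v_4], [v_0,v_3,v_5], [v_1,v_2,v_3], [v_1,v_3,v_5], [v_1,v_4,v_5], [v_2,v_3,v_4], [v_2,v_4,v_5]

Hence C_0 ≅ Z^6, C_1 ≅ Z^15, C_2 ≅ Z^10.

Boundary ∂_1: C_1 → C_0 maps an edge to its endpoints' difference, ∂[p,q] = q − p.
The resulting 6×15 matrix has rank 5, and its Smith normal form has invariant factors (1,1,1,1,1).

The boundary map ∂_2: C_2 → C_1 sends each 2-simplex [p,q,r] to [q,r] − [p,r] + [p,q]. For instance
  ∂[v_0,v_3,v_4] = [v_3,v_4] − [v_0,v_4] + [v_0,v_3],
  ∂[v_2,v_4,v_5] = [v_4,v_5] − [v_2,v_5] + [v_2,v_4].
The resulting 15×10 matrix has rank 10, and its Smith normal form has invariant factors (1,1,1,1,1,1,1,1,1,2).

Computing H_k = (kernel of ∂_k) / (image of ∂_{k+1}):

  H_0: rank C_0 − rank ∂_1 = 6 − 5 = 1, and the invariant factors of ∂_1 are all 1, so H_0 = Z.
  H_1: rank ker ∂_1 − rank ∂_2 = (15 − 5) − 10 = 0, and ∂_2 has invariant factor 2 > 1, so H_1 = Z/2.
  H_2: rank ker ∂_2 − rank ∂_3 = (10 − 10) − 0 = 0, and there is no ∂_3, so H_2 = 0.

As a check, the Euler characteristic is 6 − 15 + 10 = 1, which agrees with 1 − 0 + 0 = 1.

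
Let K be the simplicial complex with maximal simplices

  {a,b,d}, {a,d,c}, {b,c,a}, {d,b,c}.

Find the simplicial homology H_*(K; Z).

We work with the vertex ordering a < b < c < d. The simplices of K, each written with vertices in increasing order, are:

  0-simplices (4): a, b, c, d
  1-simplices (6): ab, ac, ad, bc, bd, cd
  2-simplices (4): abc, abd, acd, bcd

so the chain groups are C_0 ≅ Z^4, C_1 ≅ Z^6, C_2 ≅ Z^4.

Boundary ∂_1: C_1 → C_0 is given by ∂[p,q] = [q] − [p]. For instance
  ∂bc = c − b.
This gives a 4×6 integer matrix of rank 3; reducing to Smith normal form yields diagonal entries (1,1,1).

The boundary map ∂_2: C_2 → C_1 acts by ∂[p,q,r] = [q,r] − [p,r] + [p,q]. For instance
  ∂acd = cd − ad + ac,
  ∂abd = bd − ad + ab.
As a 6×4 matrix over Z this has rank 3, with invariant factors (1,1,1).

From H_k ≅ ker(∂_k) / im(∂_{k+1}) we obtain:

  H_0: rank C_0 − rank ∂_1 = 4 − 3 = 1, and the invariant factors of ∂_1 are all 1, so H_0 = Z.
  H_1: rank ker ∂_1 − rank ∂_2 = (6 − 3) − 3 = 0, and the invariant factors of ∂_2 are all 1, so H_1 = 0.
  H_2: rank ker ∂_2 − rank ∂_3 = (4 − 3) − 0 = 1, and there is no ∂_3, so H_2 = Z.

As a check, the Euler characteristic is 4 − 6 + 4 = 2, which agrees with 1 − 0 + 1 = 2.

H_0 = Z,  H_1 = 0,  H_2 = Z.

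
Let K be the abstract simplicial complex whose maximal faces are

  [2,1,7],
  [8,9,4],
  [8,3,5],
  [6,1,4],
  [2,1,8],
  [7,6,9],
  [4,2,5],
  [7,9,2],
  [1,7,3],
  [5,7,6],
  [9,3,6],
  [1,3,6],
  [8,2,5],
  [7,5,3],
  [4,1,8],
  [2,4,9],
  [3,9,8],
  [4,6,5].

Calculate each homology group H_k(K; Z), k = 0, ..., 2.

Fix the vertex order 1 < 2 < 3 < 4 < 5 < 6 < 7 < 8 < 9 and write every simplex with vertices in increasing order. Then dim K = 2 and the simplices of K are:

  0-simplices (9): [1], [2], [3], [4], [5], [6], [7], [8], [9]
  1-simplices (27): (27 of them)
  2-simplices (18): [1,2,7], [1,2,8], [1,3,6], [1,3,7], [1,4,6], [1,4,8], [2,4,5], [2,4,9], [2,5,8], [2,7,9], [3,5,7], [3,5,8], [3,6,9], [3,8,9], [4,5,6], [4,8,9], [5,6,7], [6,7,9]

Hence C_0 ≅ Z^9, C_1 ≅ Z^27, C_2 ≅ Z^18.

The boundary map ∂_1: C_1 → C_0 sends each edge [p,q] (with p < q) to q − p. For instance
  ∂[2,7] = [7] − [2].
The 9×27 boundary matrix has rank 8 and Smith normal form diag(1,1,1,1,1,1,1,1).

Boundary ∂_2: C_2 → C_1 sends each 2-simplex [p,q,r] to [q,r] − [p,r] + [p,q]. For instance
  ∂[4,5,6] = [5,6] − [4,6] + [4,5],
  ∂[2,7,9] = [7,9] − [2,9] + [2,7].
As a 27×18 matrix over Z this has rank 18, with invariant factors (1,1,1,1,1,1,1,1,1,1,1,1,1,1,1,1,1,2).

From H_k ≅ ker(∂_k) / im(∂_{k+1}) we obtain:

  H_0: rank C_0 − rank ∂_1 = 9 − 8 = 1, and the invariant factors of ∂_1 are all 1, so H_0 ≅ Z.
  H_1: rank ker ∂_1 − rank ∂_2 = (27 − 8) − 18 = 1, and ∂_2 has invariant factor 2 > 1, so H_1 ≅ Z ⊕ Z/2.
  H_2: rank ker ∂_2 − rank ∂_3 = (18 − 18) − 0 = 0, and there is no ∂_3, so H_2 ≅ 0.

As a check, the Euler characteristic is 9 − 27 + 18 = 0, which agrees with 1 − 1 + 0 = 0.

H_0 ≅ Z,  H_1 ≅ Z ⊕ Z/2,  H_2 = 0.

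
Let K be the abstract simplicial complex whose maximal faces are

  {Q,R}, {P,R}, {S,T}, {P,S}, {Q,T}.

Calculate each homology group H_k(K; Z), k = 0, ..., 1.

Fix the vertex order P < Q < R < S < T and write every simplex with vertices in increasing order. Then dim K = 1 and the simplices of K are:

  0-simplices (5): P, Q, R, S, T
  1-simplices (5): PR, PS, QR, QT, ST

giving chain groups C_0 ≅ Z^5, C_1 ≅ Z^5.

∂_1: C_1 → C_0 sends each edge [p,q] (with p < q) to q − p.
The 5×5 boundary matrix has rank 4 and Smith normal form diag(1,1,1,1).

Reading off H_k = ker ∂_k / im ∂_{k+1}:

  H_0: rank C_0 − rank ∂_1 = 5 − 4 = 1, and the invariant factors of ∂_1 are all 1, so H_0 = Z.
  H_1: rank ker ∂_1 − rank ∂_2 = (5 − 4) − 0 = 1, and there is no ∂_2, so H_1 = Z.

H_0 ≅ Z,  H_1 ≅ Z.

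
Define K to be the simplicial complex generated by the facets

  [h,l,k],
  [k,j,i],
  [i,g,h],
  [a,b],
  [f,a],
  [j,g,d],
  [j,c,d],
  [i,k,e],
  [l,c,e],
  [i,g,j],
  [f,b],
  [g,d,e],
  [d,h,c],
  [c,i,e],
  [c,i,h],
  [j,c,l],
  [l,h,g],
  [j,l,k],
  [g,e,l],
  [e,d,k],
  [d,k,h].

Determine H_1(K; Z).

H_1 ≅ Z^3.

K has 12 vertices, 30 edges, 18 triangles.
rank ∂_1 = 10, rank ∂_2 = 17 ⇒ b_1 = 30 − 10 − 17 = 3; all invariant factors of ∂_2 are 1 so no torsion. So H_1 ≅ Z^3.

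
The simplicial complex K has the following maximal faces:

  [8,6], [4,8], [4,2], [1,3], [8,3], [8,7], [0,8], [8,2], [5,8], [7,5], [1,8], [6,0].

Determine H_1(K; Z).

H_1 ≅ Z^4.

Fix the vertex order 0 < 1 < 2 < 3 < 4 < 5 < 6 < 7 < 8 and write every simplex with vertices in increasing order. Then dim K = 1 and the simplices of K are:

  0-simplices (9): [0], [1], [2], [3], [4], [5], [6], [7], [8]
  1-simplices (12): [0,6], [0,8], [1,3], [1,8], [2,4], [2,8], [3,8], [4,8], [5,7], [5,8], [6,8], [7,8]

Hence C_0 ≅ Z^9, C_1 ≅ Z^12.

∂_1: C_1 → C_0 sends each edge [p,q] (with p < q) to q − p. For instance
  ∂[5,7] = [7] − [5].
This gives a 9×12 integer matrix of rank 8; reducing to Smith normal form yields diagonal entries (1,1,1,1,1,1,1,1).

From H_k ≅ ker(∂_k) / im(∂_{k+1}) we obtain:

  H_1: rank ker ∂_1 − rank ∂_2 = (12 − 8) − 0 = 4, and there is no ∂_2, so H_1 = Z^4.

(K is a triangulation of a wedge of 4 circles.)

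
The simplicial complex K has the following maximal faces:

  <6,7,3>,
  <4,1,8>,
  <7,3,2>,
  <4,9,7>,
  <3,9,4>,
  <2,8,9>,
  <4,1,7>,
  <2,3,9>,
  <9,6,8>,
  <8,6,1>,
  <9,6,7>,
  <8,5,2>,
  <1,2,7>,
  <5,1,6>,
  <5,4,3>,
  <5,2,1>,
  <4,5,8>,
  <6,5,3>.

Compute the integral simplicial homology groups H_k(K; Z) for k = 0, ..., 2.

Order the vertices as 1 < 2 < 3 < 4 < 5 < 6 < 7 < 8 < 9. Listing each simplex with vertices in this order, K has dimension 2 with simplices:

  0-simplices (9): [1], [2], [3], [4], [5], [6], [7], [8], [9]
  1-simplices (27): (27 of them)
  2-simplices (18): [1,2,5], [1,2,7], [1,4,7], [1,4,8], [1,5,6], [1,6,8], [2,3,7], [2,3,9], [2,5,8], [2,8,9], [3,4,5], [3,4,9], [3,5,6], [3,6,7], [4,5,8], [4,7,9], [6,7,9], [6,8,9]

so the chain groups are C_0 ≅ Z^9, C_1 ≅ Z^27, C_2 ≅ Z^18.

The boundary map ∂_1: C_1 → C_0 maps an edge to its endpoints' difference, ∂[p,q] = q − p.
The resulting 9×27 matrix has rank 8, and its Smith normal form has invariant factors (1,1,1,1,1,1,1,1).

Boundary ∂_2: C_2 → C_1 acts by ∂[p,q,r] = [q,r] − [p,r] + [p,q]. For instance
  ∂[2,3,7] = [3,7] − [2,7] + [2,3],
  ∂[1,4,8] = [4,8] − [1,8] + [1,4].
As a 27×18 matrix over Z this has rank 18, with invariant factors (1,1,1,1,1,1,1,1,1,1,1,1,1,1,1,1,1,2).

Computing H_k = (kernel of ∂_k) / (image of ∂_{k+1}):

  H_0: rank C_0 − rank ∂_1 = 9 − 8 = 1, and the invariant factors of ∂_1 are all 1, so H_0 = Z.
  H_1: rank ker ∂_1 − rank ∂_2 = (27 − 8) − 18 = 1, and ∂_2 has invariant factor 2 > 1, so H_1 = Z ⊕ Z/2.
  H_2: rank ker ∂_2 − rank ∂_3 = (18 − 18) − 0 = 0, and there is no ∂_3, so H_2 = 0.

As a check, the Euler characteristic is 9 − 27 + 18 = 0, which agrees with 1 − 1 + 0 = 0.

H_0 ≅ Z,  H_1 ≅ Z ⊕ Z/2,  H_2 = 0.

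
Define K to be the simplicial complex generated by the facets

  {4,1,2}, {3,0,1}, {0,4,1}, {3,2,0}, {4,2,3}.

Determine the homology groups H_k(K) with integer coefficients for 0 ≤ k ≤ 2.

H_0 = Z,  H_1 = Z,  H_2 = 0.

Fix the vertex order 0 < 1 < 2 < 3 < 4 and write every simplex with vertices in increasing order. Then dim K = 2 and the simplices of K are:

  0-simplices (5): [0], [1], [2], [3], [4]
  1-simplices (10): [0,1], [0,2], [0,3], [0,4], [1,2], [1,3], [1,4], [2,3], [2,4], [3,4]
  2-simplices (5): [0,1,3], [0,1,4], [0,2,3], [1,2,4], [2,3,4]

Hence C_0 ≅ Z^5, C_1 ≅ Z^10, C_2 ≅ Z^5.

Boundary ∂_1: C_1 → C_0 is given by ∂[p,q] = [q] − [p].
This gives a 5×10 integer matrix of rank 4; reducing to Smith normal form yields diagonal entries (1,1,1,1).

The boundary map ∂_2: C_2 → C_1 acts by ∂[p,q,r] = [q,r] − [p,r] + [p,q]. For instance
  ∂[0,1,3] = [1,3] − [0,3] + [0,1],
  ∂[1,2,4] = [2,4] − [1,4] + [1,2].
The resulting 10×5 matrix has rank 5, and its Smith normal form has invariant factors (1,1,1,1,1).

Now H_k = ker ∂_k / im ∂_{k+1}, so:

  H_0: rank C_0 − rank ∂_1 = 5 − 4 = 1, and the invariant factors of ∂_1 are all 1, so H_0 = Z.
  H_1: rank ker ∂_1 − rank ∂_2 = (10 − 4) − 5 = 1, and the invariant factors of ∂_2 are all 1, so H_1 = Z.
  H_2: rank ker ∂_2 − rank ∂_3 = (5 − 5) − 0 = 0, and there is no ∂_3, so H_2 = 0.

As a check, the Euler characteristic is 5 − 10 + 5 = 0, which agrees with 1 − 1 + 0 = 0.
(K is a triangulation of the Möbius band.)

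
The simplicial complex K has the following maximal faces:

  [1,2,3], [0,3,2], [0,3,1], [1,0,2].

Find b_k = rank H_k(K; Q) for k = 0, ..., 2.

We work with the vertex ordering 0 < 1 < 2 < 3. The simplices of K, each written with vertices in increasing order, are:

  0-simplices (4): [0], [1], [2], [3]
  1-simplices (6): [0,1], [0,2], [0,3], [1,2], [1,3], [2,3]
  2-simplices (4): [0,1,2], [0,1,3], [0,2,3], [1,2,3]

giving chain groups C_0 ≅ Z^4, C_1 ≅ Z^6, C_2 ≅ Z^4.

The boundary map ∂_1: C_1 → C_0 sends each edge [p,q] (with p < q) to q − p. For instance
  ∂[1,3] = [3] − [1].
This gives a 4×6 integer matrix of rank 3; reducing to Smith normal form yields diagonal entries (1,1,1).

Boundary ∂_2: C_2 → C_1 maps a triangle to the signed sum of its edges. For instance
  ∂[1,2,3] = [2,3] − [1,3] + [1,2],
  ∂[0,1,3] = [1,3] − [0,3] + [0,1].
This gives a 6×4 integer matrix of rank 3; reducing to Smith normal form yields diagonal entries (1,1,1).

Reading off H_k = ker ∂_k / im ∂_{k+1}:

  H_0: rank C_0 − rank ∂_1 = 4 − 3 = 1, and the invariant factors of ∂_1 are all 1, so H_0 = Z.
  H_1: rank ker ∂_1 − rank ∂_2 = (6 − 3) − 3 = 0, and the invariant factors of ∂_2 are all 1, so H_1 = 0.
  H_2: rank ker ∂_2 − rank ∂_3 = (4 − 3) − 0 = 1, and there is no ∂_3, so H_2 = Z.

(K is a triangulation of the 2-sphere S^2.)

Hence the Betti numbers are b_0 = 1, b_1 = 0, b_2 = 1.

b_0 = 1, b_1 = 0, b_2 = 1.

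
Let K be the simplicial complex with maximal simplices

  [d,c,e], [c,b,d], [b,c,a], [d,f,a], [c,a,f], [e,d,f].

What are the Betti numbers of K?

K has 6 vertices, 12 edges, 6 triangles.
rank ∂_0 = 0, rank ∂_1 = 5 ⇒ b_0 = 6 − 0 − 5 = 1; all invariant factors of ∂_1 are 1 so no torsion. So H_0 = Z.
rank ∂_1 = 5, rank ∂_2 = 6 ⇒ b_1 = 12 − 5 − 6 = 1; all invariant factors of ∂_2 are 1 so no torsion. So H_1 = Z.
rank ∂_2 = 6, rank ∂_3 = 0 ⇒ b_2 = 6 − 6 − 0 = 0. So H_2 = 0.

b_0 = 1, b_1 = 1, b_2 = 0.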